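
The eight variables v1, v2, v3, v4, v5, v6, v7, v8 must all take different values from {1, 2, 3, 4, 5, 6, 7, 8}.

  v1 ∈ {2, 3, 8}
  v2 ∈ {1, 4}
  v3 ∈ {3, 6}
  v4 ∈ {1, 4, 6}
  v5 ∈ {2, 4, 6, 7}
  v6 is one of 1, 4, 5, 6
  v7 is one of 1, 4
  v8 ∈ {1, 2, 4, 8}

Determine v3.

The 8 variables draw from only 8 values {1, 2, 3, 4, 5, 6, 7, 8}, so each is used; only v6 can be 5, hence v6 = 5.
Among the 7 still-open variables, 7 fits only v5 (and all 7 values in {1, 2, 3, 4, 6, 7, 8} must be used), so v5 = 7.
v2 and v7 share exactly the 2 values {1, 4}; by pigeonhole those values go to them, so strike 1, 4 from v4, v8.
That leaves v4 = 6. Strike 6 from v3.
So v3 = 3.

3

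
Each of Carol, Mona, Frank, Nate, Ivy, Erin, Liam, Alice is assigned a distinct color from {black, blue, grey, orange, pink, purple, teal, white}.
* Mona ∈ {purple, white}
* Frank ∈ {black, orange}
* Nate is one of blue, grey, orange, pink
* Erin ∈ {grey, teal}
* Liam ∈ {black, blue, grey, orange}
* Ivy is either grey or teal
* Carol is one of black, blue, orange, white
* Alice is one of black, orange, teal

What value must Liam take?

The 8 variables together cover exactly {black, blue, grey, orange, pink, purple, teal, white} — 8 values for 8 variables — and pink appears only in Nate's list, so Nate = pink.
Among the 7 still-open variables, purple fits only Mona (and all 7 values in {black, blue, grey, orange, purple, teal, white} must be used), so Mona = purple.
Among the 6 still-open variables, white fits only Carol (and all 6 values in {black, blue, grey, orange, teal, white} must be used), so Carol = white.
Among the 5 still-open variables, blue fits only Liam (and all 5 values in {black, blue, grey, orange, teal} must be used), so Liam = blue.

blue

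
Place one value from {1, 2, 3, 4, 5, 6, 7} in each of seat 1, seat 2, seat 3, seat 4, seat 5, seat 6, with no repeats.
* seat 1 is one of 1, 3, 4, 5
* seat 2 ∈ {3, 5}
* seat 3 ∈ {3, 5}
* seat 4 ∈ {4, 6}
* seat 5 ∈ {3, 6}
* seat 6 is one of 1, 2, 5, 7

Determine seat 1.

seat 2 and seat 3 between them cover only {3, 5} — a naked pair. Remove those values from seat 1, seat 5, seat 6.
seat 5 has just one choice, so seat 5 = 6. Remove 6 from seat 4.
seat 4 must be 4 (only option left). Remove 4 from seat 1.
So seat 1 = 1.

1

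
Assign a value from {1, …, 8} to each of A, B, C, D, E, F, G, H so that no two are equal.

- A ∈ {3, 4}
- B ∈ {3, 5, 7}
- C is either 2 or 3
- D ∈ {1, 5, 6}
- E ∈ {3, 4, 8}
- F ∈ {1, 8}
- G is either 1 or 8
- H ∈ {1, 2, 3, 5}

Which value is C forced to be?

Among the 8 variables, 6 fits only D (and all 8 values in {1, 2, 3, 4, 5, 6, 7, 8} must be used), so D = 6.
The 7 still-open variables together cover exactly {1, 2, 3, 4, 5, 7, 8} — 7 values for 7 variables — and 7 appears only in B's list, so B = 7.
The 6 still-open variables draw from only 6 values {1, 2, 3, 4, 5, 8}, so each is used; only H can be 5, hence H = 5.
The 5 still-open variables together cover exactly {1, 2, 3, 4, 8} — 5 values for 5 variables — and 2 appears only in C's list, so C = 2.

2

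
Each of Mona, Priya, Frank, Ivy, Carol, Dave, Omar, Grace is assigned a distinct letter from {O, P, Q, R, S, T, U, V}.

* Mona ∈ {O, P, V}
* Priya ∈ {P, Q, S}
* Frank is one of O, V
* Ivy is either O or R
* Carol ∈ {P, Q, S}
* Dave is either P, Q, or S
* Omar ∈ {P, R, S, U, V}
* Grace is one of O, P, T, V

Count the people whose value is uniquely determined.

The 8 variables together cover exactly {O, P, Q, R, S, T, U, V} — 8 values for 8 variables — and T appears only in Grace's list, so Grace = T.
The 7 still-open variables draw from only 7 values {O, P, Q, R, S, U, V}, so each is used; only Omar can be U, hence Omar = U.
The 6 still-open variables together cover exactly {O, P, Q, R, S, V} — 6 values for 6 variables — and R appears only in Ivy's list, so Ivy = R.
Priya, Carol, Dave share exactly the 3 values {P, Q, S}; by pigeonhole those values go to them, so strike P, Q, S from Mona.
Determined: Ivy=R, Omar=U, Grace=T. The other people each still have more than one consistent value. That makes 3.

3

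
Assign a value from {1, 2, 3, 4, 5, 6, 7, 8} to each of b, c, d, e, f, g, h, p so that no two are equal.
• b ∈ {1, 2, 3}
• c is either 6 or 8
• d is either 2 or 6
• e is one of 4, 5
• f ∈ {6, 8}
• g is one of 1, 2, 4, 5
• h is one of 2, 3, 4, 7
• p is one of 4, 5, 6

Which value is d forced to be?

2

Among the 8 variables, 7 fits only h (and all 8 values in {1, 2, 3, 4, 5, 6, 7, 8} must be used), so h = 7.
The 7 still-open variables together cover exactly {1, 2, 3, 4, 5, 6, 8} — 7 values for 7 variables — and 3 appears only in b's list, so b = 3.
The 6 still-open variables together cover exactly {1, 2, 4, 5, 6, 8} — 6 values for 6 variables — and 1 appears only in g's list, so g = 1.
The 5 still-open variables together cover exactly {2, 4, 5, 6, 8} — 5 values for 5 variables — and 2 appears only in d's list, so d = 2.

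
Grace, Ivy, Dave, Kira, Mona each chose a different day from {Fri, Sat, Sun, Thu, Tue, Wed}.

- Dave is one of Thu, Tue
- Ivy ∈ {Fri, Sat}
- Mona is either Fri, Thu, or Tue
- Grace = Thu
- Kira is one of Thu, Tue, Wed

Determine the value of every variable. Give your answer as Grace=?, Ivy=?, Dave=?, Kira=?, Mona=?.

Grace has just one choice, so Grace = Thu. Remove Thu from Dave, Kira, Mona.
Dave's domain is down to {Tue}, so Dave = Tue. So Kira, Mona can't be Tue.
That leaves Kira = Wed.
Mona must be Fri (only option left). Strike Fri from Ivy.
Ivy must be Sat (only option left).

Grace=Thu, Ivy=Sat, Dave=Tue, Kira=Wed, Mona=Fri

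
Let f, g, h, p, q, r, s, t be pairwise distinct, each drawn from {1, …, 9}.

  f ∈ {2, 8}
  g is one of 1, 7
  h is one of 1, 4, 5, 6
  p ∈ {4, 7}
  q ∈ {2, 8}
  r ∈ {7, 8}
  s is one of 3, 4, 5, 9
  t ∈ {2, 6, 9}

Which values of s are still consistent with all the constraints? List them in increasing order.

3, 5, 9

f and q between them cover only {2, 8} — a naked pair. Remove those values from r, t.
r's domain is down to {7}, so r = 7. Eliminate 7 elsewhere: g, p.
g must be 1 (only option left). Eliminate 1 elsewhere: h.
p's domain is down to {4}, so p = 4. Strike 4 from h, s.
No further eliminations apply; s can still be any of 3, 5, 9.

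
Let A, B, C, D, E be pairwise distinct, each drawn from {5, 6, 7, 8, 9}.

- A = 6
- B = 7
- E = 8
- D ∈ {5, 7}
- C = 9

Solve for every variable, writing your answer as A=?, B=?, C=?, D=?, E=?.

A must be 6 (only option left).
That leaves B = 7. Strike 7 from D.
C has just one choice, so C = 9.
D's domain is down to {5}, so D = 5.
E's domain is down to {8}, so E = 8.

A=6, B=7, C=9, D=5, E=8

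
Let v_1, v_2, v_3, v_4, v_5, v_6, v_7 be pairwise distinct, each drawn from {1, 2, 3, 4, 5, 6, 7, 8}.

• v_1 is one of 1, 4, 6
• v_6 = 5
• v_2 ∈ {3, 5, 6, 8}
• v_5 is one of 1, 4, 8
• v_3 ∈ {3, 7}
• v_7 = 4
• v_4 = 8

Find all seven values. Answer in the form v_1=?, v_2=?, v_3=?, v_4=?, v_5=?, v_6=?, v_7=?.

v_1=6, v_2=3, v_3=7, v_4=8, v_5=1, v_6=5, v_7=4

v_4 must be 8 (only option left). Strike 8 from v_2, v_5.
That leaves v_6 = 5. Eliminate 5 elsewhere: v_2.
v_7 has just one choice, so v_7 = 4. Strike 4 from v_1, v_5.
That leaves v_5 = 1. Remove 1 from v_1.
v_1 has just one choice, so v_1 = 6. Remove 6 from v_2.
That leaves v_2 = 3. So v_3 can't be 3.
v_3's domain is down to {7}, so v_3 = 7.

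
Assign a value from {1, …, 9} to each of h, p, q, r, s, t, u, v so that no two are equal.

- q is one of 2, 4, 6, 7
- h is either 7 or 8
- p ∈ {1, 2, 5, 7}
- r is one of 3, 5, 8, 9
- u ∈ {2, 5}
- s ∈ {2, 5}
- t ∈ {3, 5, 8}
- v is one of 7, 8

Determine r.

h and v share exactly the 2 values {7, 8}; by pigeonhole those values go to them, so strike 7, 8 from p, q, r, t.
s and u share exactly the 2 values {2, 5}; by pigeonhole those values go to them, so strike 2, 5 from p, q, r, t.
p's domain is down to {1}, so p = 1.
t must be 3 (only option left). Strike 3 from r.
So r = 9.

9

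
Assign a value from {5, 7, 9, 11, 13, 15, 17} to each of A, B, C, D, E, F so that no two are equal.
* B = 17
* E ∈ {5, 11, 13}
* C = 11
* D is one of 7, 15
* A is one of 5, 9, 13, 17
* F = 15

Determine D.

7

B's domain is down to {17}, so B = 17. Remove 17 from A.
That leaves C = 11. Eliminate 11 elsewhere: E.
That leaves F = 15. Eliminate 15 elsewhere: D.
So D = 7.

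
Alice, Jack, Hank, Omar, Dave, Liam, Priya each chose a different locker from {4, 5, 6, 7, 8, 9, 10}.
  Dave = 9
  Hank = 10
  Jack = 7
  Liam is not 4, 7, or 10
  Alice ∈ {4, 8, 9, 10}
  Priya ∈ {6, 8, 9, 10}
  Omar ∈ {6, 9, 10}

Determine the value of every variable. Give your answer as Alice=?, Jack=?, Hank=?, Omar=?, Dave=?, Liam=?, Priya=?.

Alice=4, Jack=7, Hank=10, Omar=6, Dave=9, Liam=5, Priya=8

Jack has just one choice, so Jack = 7.
Hank has just one choice, so Hank = 10. Eliminate 10 elsewhere: Alice, Omar, Priya.
That leaves Dave = 9. Eliminate 9 elsewhere: Alice, Omar, Liam, Priya.
Omar has just one choice, so Omar = 6. Remove 6 from Liam, Priya.
Priya must be 8 (only option left). So Alice, Liam can't be 8.
That leaves Alice = 4.
That leaves Liam = 5.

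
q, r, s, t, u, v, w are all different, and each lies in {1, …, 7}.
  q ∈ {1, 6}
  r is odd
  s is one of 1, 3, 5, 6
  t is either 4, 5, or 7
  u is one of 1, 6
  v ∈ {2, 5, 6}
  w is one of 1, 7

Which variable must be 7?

w

The 7 variables together cover exactly {1, 2, 3, 4, 5, 6, 7} — 7 values for 7 variables — and 2 appears only in v's list, so v = 2.
The 6 still-open variables draw from only 6 values {1, 3, 4, 5, 6, 7}, so each is used; only t can be 4, hence t = 4.
q and u between them cover only {1, 6} — a naked pair. Remove those values from r, s, w.
So 7 goes to w.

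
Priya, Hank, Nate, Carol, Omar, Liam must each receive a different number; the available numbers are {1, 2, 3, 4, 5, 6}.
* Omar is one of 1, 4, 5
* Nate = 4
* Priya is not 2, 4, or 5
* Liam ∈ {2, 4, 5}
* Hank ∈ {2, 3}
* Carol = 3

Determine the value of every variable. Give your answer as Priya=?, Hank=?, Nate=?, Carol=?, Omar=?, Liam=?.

Nate has just one choice, so Nate = 4. Eliminate 4 elsewhere: Omar, Liam.
Carol's domain is down to {3}, so Carol = 3. Remove 3 from Priya, Hank.
Hank has just one choice, so Hank = 2. Eliminate 2 elsewhere: Liam.
Liam's domain is down to {5}, so Liam = 5. So Omar can't be 5.
Omar must be 1 (only option left). Strike 1 from Priya.
Priya has just one choice, so Priya = 6.

Priya=6, Hank=2, Nate=4, Carol=3, Omar=1, Liam=5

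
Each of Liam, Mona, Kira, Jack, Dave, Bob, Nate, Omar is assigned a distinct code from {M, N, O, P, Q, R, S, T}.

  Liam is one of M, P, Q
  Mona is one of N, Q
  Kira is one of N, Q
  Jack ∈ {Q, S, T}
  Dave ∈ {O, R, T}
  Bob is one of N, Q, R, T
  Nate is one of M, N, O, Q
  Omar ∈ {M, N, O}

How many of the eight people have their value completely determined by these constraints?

The 8 variables draw from only 8 values {M, N, O, P, Q, R, S, T}, so each is used; only Liam can be P, hence Liam = P.
The 7 still-open variables draw from only 7 values {M, N, O, Q, R, S, T}, so each is used; only Jack can be S, hence Jack = S.
The 2 variables Mona and Kira are confined to {N, Q}, which locks those values in; drop them from Bob, Nate, Omar.
Nate and Omar between them cover only {M, O} — a naked pair. Remove those values from Dave.
Determined: Liam=P, Jack=S. The other people each still have more than one consistent value. That makes 2.

2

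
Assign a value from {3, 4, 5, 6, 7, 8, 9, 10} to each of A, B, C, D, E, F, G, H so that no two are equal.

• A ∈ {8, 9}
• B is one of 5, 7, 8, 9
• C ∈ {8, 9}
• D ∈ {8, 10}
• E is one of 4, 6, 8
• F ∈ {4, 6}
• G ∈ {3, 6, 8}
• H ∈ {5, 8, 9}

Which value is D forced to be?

10

Among the 8 variables, 3 fits only G (and all 8 values in {3, 4, 5, 6, 7, 8, 9, 10} must be used), so G = 3.
The 7 still-open variables draw from only 7 values {4, 5, 6, 7, 8, 9, 10}, so each is used; only B can be 7, hence B = 7.
The 6 still-open variables together cover exactly {4, 5, 6, 8, 9, 10} — 6 values for 6 variables — and 5 appears only in H's list, so H = 5.
The 5 still-open variables draw from only 5 values {4, 6, 8, 9, 10}, so each is used; only D can be 10, hence D = 10.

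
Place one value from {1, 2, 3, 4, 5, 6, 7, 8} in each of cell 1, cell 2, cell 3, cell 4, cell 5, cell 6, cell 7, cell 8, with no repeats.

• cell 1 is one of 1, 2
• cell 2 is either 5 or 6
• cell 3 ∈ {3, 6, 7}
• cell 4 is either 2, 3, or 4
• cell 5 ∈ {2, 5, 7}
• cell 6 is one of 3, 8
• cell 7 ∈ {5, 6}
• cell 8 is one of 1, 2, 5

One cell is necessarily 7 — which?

Among the 8 variables, 4 fits only cell 4 (and all 8 values in {1, 2, 3, 4, 5, 6, 7, 8} must be used), so cell 4 = 4.
The 7 still-open variables together cover exactly {1, 2, 3, 5, 6, 7, 8} — 7 values for 7 variables — and 8 appears only in cell 6's list, so cell 6 = 8.
The 6 still-open variables draw from only 6 values {1, 2, 3, 5, 6, 7}, so each is used; only cell 3 can be 3, hence cell 3 = 3.
The 5 still-open variables draw from only 5 values {1, 2, 5, 6, 7}, so each is used; only cell 5 can be 7, hence cell 5 = 7.

cell 5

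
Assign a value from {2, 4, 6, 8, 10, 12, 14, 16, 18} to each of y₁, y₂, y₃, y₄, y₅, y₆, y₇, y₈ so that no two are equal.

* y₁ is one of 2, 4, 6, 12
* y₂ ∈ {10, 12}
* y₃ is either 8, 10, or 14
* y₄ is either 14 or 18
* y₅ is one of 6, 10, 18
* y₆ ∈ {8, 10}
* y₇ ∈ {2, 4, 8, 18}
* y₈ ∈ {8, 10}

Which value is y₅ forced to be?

y₆ and y₈ share exactly the 2 values {8, 10}; by pigeonhole those values go to them, so strike 8, 10 from y₂, y₃, y₅, y₇.
That leaves y₂ = 12. Eliminate 12 elsewhere: y₁.
y₃ has just one choice, so y₃ = 14. Remove 14 from y₄.
y₄'s domain is down to {18}, so y₄ = 18. Eliminate 18 elsewhere: y₅, y₇.
So y₅ = 6.

6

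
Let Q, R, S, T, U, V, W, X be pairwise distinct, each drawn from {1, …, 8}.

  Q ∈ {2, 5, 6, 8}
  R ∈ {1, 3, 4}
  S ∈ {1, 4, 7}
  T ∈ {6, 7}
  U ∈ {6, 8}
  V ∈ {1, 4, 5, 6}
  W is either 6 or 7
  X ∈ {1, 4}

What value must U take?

8

The 8 variables draw from only 8 values {1, 2, 3, 4, 5, 6, 7, 8}, so each is used; only Q can be 2, hence Q = 2.
The 7 still-open variables together cover exactly {1, 3, 4, 5, 6, 7, 8} — 7 values for 7 variables — and 3 appears only in R's list, so R = 3.
Among the 6 still-open variables, 5 fits only V (and all 6 values in {1, 4, 5, 6, 7, 8} must be used), so V = 5.
Among the 5 still-open variables, 8 fits only U (and all 5 values in {1, 4, 6, 7, 8} must be used), so U = 8.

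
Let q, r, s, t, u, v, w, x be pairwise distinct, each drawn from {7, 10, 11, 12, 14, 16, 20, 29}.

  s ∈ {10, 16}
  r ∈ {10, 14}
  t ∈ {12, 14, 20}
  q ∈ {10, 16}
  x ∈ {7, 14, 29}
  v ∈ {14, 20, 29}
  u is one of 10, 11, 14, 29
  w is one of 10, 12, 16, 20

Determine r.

14

The 8 variables draw from only 8 values {7, 10, 11, 12, 14, 16, 20, 29}, so each is used; only x can be 7, hence x = 7.
Among the 7 still-open variables, 11 fits only u (and all 7 values in {10, 11, 12, 14, 16, 20, 29} must be used), so u = 11.
The 6 still-open variables together cover exactly {10, 12, 14, 16, 20, 29} — 6 values for 6 variables — and 29 appears only in v's list, so v = 29.
q and s share exactly the 2 values {10, 16}; by pigeonhole those values go to them, so strike 10, 16 from r, w.
So r = 14.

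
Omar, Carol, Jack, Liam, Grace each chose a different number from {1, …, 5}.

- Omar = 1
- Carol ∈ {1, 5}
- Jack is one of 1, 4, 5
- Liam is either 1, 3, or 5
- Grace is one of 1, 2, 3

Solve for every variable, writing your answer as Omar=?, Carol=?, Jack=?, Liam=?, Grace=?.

Omar has just one choice, so Omar = 1. Remove 1 from Carol, Jack, Liam, Grace.
That leaves Carol = 5. Eliminate 5 elsewhere: Jack, Liam.
Jack's domain is down to {4}, so Jack = 4.
Liam has just one choice, so Liam = 3. Eliminate 3 elsewhere: Grace.
Grace must be 2 (only option left).

Omar=1, Carol=5, Jack=4, Liam=3, Grace=2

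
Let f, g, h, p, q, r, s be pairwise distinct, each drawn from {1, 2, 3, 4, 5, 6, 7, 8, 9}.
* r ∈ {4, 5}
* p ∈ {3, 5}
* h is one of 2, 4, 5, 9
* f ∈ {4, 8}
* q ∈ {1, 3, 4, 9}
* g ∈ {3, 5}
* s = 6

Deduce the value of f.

s's domain is down to {6}, so s = 6.
The 2 variables g and p are confined to {3, 5}, which locks those values in; drop them from h, q, r.
That leaves r = 4. Eliminate 4 elsewhere: f, h, q.
So f = 8.

8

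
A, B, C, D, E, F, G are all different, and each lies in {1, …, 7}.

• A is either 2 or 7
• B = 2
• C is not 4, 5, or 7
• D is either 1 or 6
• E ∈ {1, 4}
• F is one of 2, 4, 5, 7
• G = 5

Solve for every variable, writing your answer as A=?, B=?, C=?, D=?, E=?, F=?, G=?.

B's domain is down to {2}, so B = 2. So A, C, F can't be 2.
G must be 5 (only option left). Eliminate 5 elsewhere: F.
A has just one choice, so A = 7. Strike 7 from F.
That leaves F = 4. Eliminate 4 elsewhere: E.
E's domain is down to {1}, so E = 1. Remove 1 from C, D.
That leaves D = 6. Strike 6 from C.
C's domain is down to {3}, so C = 3.

A=7, B=2, C=3, D=6, E=1, F=4, G=5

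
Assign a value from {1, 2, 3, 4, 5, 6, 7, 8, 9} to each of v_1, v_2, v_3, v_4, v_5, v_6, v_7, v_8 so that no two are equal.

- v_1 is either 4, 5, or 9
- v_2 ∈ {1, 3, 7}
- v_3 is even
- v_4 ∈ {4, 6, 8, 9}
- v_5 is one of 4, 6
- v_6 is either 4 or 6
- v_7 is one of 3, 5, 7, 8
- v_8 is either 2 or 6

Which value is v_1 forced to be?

5

v_5 and v_6 share exactly the 2 values {4, 6}; by pigeonhole those values go to them, so strike 4, 6 from v_1, v_3, v_4, v_8.
v_8 has just one choice, so v_8 = 2. Remove 2 from v_3.
v_3 must be 8 (only option left). Strike 8 from v_4, v_7.
v_4 must be 9 (only option left). Eliminate 9 elsewhere: v_1.
So v_1 = 5.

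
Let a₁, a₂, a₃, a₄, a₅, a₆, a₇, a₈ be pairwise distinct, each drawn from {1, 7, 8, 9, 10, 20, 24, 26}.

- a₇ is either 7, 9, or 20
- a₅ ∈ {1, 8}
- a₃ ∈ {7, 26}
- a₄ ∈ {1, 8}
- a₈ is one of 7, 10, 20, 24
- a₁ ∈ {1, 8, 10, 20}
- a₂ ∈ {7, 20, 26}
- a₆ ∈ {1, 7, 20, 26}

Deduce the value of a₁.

The 8 variables draw from only 8 values {1, 7, 8, 9, 10, 20, 24, 26}, so each is used; only a₇ can be 9, hence a₇ = 9.
Among the 7 still-open variables, 24 fits only a₈ (and all 7 values in {1, 7, 8, 10, 20, 24, 26} must be used), so a₈ = 24.
Among the 6 still-open variables, 10 fits only a₁ (and all 6 values in {1, 7, 8, 10, 20, 26} must be used), so a₁ = 10.

10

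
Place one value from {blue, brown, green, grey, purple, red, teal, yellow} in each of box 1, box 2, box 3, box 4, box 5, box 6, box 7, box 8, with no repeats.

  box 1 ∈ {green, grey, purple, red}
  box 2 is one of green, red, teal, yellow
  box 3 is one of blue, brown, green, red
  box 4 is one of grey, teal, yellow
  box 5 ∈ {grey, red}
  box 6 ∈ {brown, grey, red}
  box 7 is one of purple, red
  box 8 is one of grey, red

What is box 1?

Among the 8 variables, blue fits only box 3 (and all 8 values in {blue, brown, green, grey, purple, red, teal, yellow} must be used), so box 3 = blue.
The 7 still-open variables draw from only 7 values {brown, green, grey, purple, red, teal, yellow}, so each is used; only box 6 can be brown, hence box 6 = brown.
box 5 and box 8 share exactly the 2 values {grey, red}; by pigeonhole those values go to them, so strike grey, red from box 1, box 2, box 4, box 7.
box 7's domain is down to {purple}, so box 7 = purple. Eliminate purple elsewhere: box 1.
So box 1 = green.

green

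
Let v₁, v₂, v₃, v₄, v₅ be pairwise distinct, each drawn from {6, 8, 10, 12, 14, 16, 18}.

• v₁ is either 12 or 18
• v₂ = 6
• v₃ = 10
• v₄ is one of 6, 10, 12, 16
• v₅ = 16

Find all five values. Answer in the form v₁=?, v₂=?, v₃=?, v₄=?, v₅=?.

v₂ must be 6 (only option left). Eliminate 6 elsewhere: v₄.
v₃'s domain is down to {10}, so v₃ = 10. Eliminate 10 elsewhere: v₄.
That leaves v₅ = 16. Eliminate 16 elsewhere: v₄.
That leaves v₄ = 12. Eliminate 12 elsewhere: v₁.
v₁ must be 18 (only option left).

v₁=18, v₂=6, v₃=10, v₄=12, v₅=16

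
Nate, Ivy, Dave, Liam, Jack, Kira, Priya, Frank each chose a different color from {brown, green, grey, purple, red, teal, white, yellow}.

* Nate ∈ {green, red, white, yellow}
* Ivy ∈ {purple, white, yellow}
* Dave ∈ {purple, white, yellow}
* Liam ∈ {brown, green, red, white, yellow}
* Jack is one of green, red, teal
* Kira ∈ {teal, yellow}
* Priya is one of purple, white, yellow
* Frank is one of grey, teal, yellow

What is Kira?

teal

The 8 variables draw from only 8 values {brown, green, grey, purple, red, teal, white, yellow}, so each is used; only Liam can be brown, hence Liam = brown.
The 7 still-open variables together cover exactly {green, grey, purple, red, teal, white, yellow} — 7 values for 7 variables — and grey appears only in Frank's list, so Frank = grey.
Ivy, Dave, Priya share exactly the 3 values {purple, white, yellow}; by pigeonhole those values go to them, so strike purple, white, yellow from Nate, Kira.
So Kira = teal.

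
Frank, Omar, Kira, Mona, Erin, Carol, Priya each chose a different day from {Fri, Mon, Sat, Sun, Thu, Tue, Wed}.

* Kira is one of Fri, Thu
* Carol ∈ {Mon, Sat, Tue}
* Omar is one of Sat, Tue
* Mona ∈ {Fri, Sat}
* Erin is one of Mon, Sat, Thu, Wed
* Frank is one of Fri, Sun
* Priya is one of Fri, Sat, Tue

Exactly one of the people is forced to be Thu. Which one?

Among the 7 variables, Sun fits only Frank (and all 7 values in {Fri, Mon, Sat, Sun, Thu, Tue, Wed} must be used), so Frank = Sun.
The 6 still-open variables draw from only 6 values {Fri, Mon, Sat, Thu, Tue, Wed}, so each is used; only Erin can be Wed, hence Erin = Wed.
The 5 still-open variables together cover exactly {Fri, Mon, Sat, Thu, Tue} — 5 values for 5 variables — and Mon appears only in Carol's list, so Carol = Mon.
The 4 still-open variables draw from only 4 values {Fri, Sat, Thu, Tue}, so each is used; only Kira can be Thu, hence Kira = Thu.

Kira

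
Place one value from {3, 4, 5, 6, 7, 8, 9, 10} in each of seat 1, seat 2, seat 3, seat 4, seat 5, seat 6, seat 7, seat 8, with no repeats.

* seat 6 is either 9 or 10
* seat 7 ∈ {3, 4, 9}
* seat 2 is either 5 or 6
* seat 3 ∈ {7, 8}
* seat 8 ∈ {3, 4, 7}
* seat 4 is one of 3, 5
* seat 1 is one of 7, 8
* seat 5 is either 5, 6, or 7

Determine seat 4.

3

The 8 variables draw from only 8 values {3, 4, 5, 6, 7, 8, 9, 10}, so each is used; only seat 6 can be 10, hence seat 6 = 10.
Among the 7 still-open variables, 9 fits only seat 7 (and all 7 values in {3, 4, 5, 6, 7, 8, 9} must be used), so seat 7 = 9.
Among the 6 still-open variables, 4 fits only seat 8 (and all 6 values in {3, 4, 5, 6, 7, 8} must be used), so seat 8 = 4.
The 5 still-open variables draw from only 5 values {3, 5, 6, 7, 8}, so each is used; only seat 4 can be 3, hence seat 4 = 3.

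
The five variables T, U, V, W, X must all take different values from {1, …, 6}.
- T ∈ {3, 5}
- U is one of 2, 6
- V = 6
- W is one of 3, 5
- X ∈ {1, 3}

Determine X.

1

V's domain is down to {6}, so V = 6. Eliminate 6 elsewhere: U.
U has just one choice, so U = 2.
The 3 still-open variables together cover exactly {1, 3, 5} — 3 values for 3 variables — and 1 appears only in X's list, so X = 1.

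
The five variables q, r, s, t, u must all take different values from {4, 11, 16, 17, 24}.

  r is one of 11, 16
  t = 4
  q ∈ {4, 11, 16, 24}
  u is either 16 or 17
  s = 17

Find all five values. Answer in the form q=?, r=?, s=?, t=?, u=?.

s has just one choice, so s = 17. Eliminate 17 elsewhere: u.
That leaves t = 4. Remove 4 from q.
u must be 16 (only option left). Strike 16 from q, r.
r has just one choice, so r = 11. Eliminate 11 elsewhere: q.
q has just one choice, so q = 24.

q=24, r=11, s=17, t=4, u=16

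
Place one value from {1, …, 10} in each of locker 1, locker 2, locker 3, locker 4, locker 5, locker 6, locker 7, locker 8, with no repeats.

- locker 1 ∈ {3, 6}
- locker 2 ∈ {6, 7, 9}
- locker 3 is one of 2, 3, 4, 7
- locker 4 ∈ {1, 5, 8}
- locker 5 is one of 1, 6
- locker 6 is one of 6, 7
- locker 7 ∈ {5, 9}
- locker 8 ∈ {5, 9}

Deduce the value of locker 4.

locker 7 and locker 8 between them cover only {5, 9} — a naked pair. Remove those values from locker 2, locker 4.
The 2 variables locker 2 and locker 6 are confined to {6, 7}, which locks those values in; drop them from locker 1, locker 3, locker 5.
locker 1's domain is down to {3}, so locker 1 = 3. Remove 3 from locker 3.
locker 5 must be 1 (only option left). Remove 1 from locker 4.
So locker 4 = 8.

8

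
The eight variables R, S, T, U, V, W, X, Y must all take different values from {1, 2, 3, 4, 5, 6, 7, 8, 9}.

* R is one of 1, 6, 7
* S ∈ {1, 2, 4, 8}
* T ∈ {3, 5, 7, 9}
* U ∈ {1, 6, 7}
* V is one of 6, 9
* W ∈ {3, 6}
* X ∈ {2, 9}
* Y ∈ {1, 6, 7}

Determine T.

R, U, Y share exactly the 3 values {1, 6, 7}; by pigeonhole those values go to them, so strike 1, 6, 7 from S, T, V, W.
That leaves V = 9. Strike 9 from T, X.
That leaves W = 3. Strike 3 from T.
So T = 5.

5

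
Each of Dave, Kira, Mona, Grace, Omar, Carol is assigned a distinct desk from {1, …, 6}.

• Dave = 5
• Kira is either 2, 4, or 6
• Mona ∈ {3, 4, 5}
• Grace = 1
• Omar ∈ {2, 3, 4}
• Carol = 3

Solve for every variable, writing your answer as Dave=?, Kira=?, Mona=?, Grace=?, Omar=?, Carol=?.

Dave's domain is down to {5}, so Dave = 5. So Mona can't be 5.
Grace must be 1 (only option left).
Carol must be 3 (only option left). Strike 3 from Mona, Omar.
That leaves Mona = 4. Strike 4 from Kira, Omar.
Omar has just one choice, so Omar = 2. So Kira can't be 2.
That leaves Kira = 6.

Dave=5, Kira=6, Mona=4, Grace=1, Omar=2, Carol=3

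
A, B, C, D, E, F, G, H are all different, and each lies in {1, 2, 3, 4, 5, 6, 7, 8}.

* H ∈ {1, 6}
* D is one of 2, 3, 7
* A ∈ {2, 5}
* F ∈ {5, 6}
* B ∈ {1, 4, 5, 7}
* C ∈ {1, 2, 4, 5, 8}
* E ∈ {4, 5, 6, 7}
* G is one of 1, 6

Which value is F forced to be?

5

The 8 variables together cover exactly {1, 2, 3, 4, 5, 6, 7, 8} — 8 values for 8 variables — and 3 appears only in D's list, so D = 3.
The 7 still-open variables draw from only 7 values {1, 2, 4, 5, 6, 7, 8}, so each is used; only C can be 8, hence C = 8.
The 6 still-open variables draw from only 6 values {1, 2, 4, 5, 6, 7}, so each is used; only A can be 2, hence A = 2.
G and H between them cover only {1, 6} — a naked pair. Remove those values from B, E, F.
So F = 5.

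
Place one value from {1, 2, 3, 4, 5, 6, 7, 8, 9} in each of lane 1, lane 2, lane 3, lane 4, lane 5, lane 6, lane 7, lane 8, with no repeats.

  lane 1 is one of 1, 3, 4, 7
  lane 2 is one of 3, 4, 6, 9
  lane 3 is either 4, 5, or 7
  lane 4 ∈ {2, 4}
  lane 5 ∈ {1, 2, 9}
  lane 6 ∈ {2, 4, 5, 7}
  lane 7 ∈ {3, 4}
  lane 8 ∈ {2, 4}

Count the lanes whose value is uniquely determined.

Among the 8 variables, 6 fits only lane 2 (and all 8 values in {1, 2, 3, 4, 5, 6, 7, 9} must be used), so lane 2 = 6.
The 7 still-open variables together cover exactly {1, 2, 3, 4, 5, 7, 9} — 7 values for 7 variables — and 9 appears only in lane 5's list, so lane 5 = 9.
The 6 still-open variables together cover exactly {1, 2, 3, 4, 5, 7} — 6 values for 6 variables — and 1 appears only in lane 1's list, so lane 1 = 1.
The 5 still-open variables draw from only 5 values {2, 3, 4, 5, 7}, so each is used; only lane 7 can be 3, hence lane 7 = 3.
lane 4 and lane 8 between them cover only {2, 4} — a naked pair. Remove those values from lane 3, lane 6.
Determined: lane 1=1, lane 2=6, lane 5=9, lane 7=3. The other lanes each still have more than one consistent value. That makes 4.

4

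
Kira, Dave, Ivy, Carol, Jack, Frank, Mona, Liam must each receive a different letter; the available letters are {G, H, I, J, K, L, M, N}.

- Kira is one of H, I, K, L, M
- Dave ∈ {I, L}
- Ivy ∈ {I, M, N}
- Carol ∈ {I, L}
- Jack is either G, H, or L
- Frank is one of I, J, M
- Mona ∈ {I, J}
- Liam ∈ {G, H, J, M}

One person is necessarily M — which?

Among the 8 variables, K fits only Kira (and all 8 values in {G, H, I, J, K, L, M, N} must be used), so Kira = K.
Among the 7 still-open variables, N fits only Ivy (and all 7 values in {G, H, I, J, L, M, N} must be used), so Ivy = N.
Dave and Carol between them cover only {I, L} — a naked pair. Remove those values from Jack, Frank, Mona.
Mona must be J (only option left). Remove J from Frank, Liam.
So M goes to Frank.

Frank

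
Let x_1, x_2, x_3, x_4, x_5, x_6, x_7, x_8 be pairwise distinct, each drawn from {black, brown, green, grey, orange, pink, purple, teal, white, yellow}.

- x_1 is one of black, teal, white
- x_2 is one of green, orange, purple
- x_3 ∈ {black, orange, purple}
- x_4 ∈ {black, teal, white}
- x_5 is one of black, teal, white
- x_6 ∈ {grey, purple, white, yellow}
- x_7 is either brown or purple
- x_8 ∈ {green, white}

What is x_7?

The 3 variables x_1, x_4, x_5 are confined to {black, teal, white}, which locks those values in; drop them from x_3, x_6, x_8.
x_8 must be green (only option left). Strike green from x_2.
The 2 variables x_2 and x_3 are confined to {orange, purple}, which locks those values in; drop them from x_6, x_7.
So x_7 = brown.

brown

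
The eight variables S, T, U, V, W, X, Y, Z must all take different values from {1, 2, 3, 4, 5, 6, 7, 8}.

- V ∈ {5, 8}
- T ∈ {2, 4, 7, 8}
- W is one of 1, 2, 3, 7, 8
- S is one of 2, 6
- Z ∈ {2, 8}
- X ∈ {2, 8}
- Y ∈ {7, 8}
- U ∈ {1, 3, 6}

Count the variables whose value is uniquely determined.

The 8 variables together cover exactly {1, 2, 3, 4, 5, 6, 7, 8} — 8 values for 8 variables — and 4 appears only in T's list, so T = 4.
Among the 7 still-open variables, 5 fits only V (and all 7 values in {1, 2, 3, 5, 6, 7, 8} must be used), so V = 5.
The 2 variables X and Z are confined to {2, 8}, which locks those values in; drop them from S, W, Y.
S's domain is down to {6}, so S = 6. Strike 6 from U.
Y's domain is down to {7}, so Y = 7. Eliminate 7 elsewhere: W.
Determined: S=6, T=4, V=5, Y=7. The other variables each still have more than one consistent value. That makes 4.

4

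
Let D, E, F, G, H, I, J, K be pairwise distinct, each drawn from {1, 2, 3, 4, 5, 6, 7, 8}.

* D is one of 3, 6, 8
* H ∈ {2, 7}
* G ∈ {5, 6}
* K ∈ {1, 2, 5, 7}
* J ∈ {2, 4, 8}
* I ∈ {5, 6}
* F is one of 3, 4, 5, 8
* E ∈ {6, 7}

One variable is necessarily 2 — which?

H

Among the 8 variables, 1 fits only K (and all 8 values in {1, 2, 3, 4, 5, 6, 7, 8} must be used), so K = 1.
The 2 variables G and I are confined to {5, 6}, which locks those values in; drop them from D, E, F.
E's domain is down to {7}, so E = 7. Remove 7 from H.
So 2 goes to H.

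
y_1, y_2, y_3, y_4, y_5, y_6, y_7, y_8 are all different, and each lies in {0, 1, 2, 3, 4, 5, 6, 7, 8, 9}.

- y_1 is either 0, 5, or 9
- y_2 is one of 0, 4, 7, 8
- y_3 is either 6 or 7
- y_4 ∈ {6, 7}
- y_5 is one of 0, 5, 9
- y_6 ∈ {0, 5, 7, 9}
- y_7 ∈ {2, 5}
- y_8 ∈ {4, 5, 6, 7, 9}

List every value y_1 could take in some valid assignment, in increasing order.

The 8 variables together cover exactly {0, 2, 4, 5, 6, 7, 8, 9} — 8 values for 8 variables — and 2 appears only in y_7's list, so y_7 = 2.
The 7 still-open variables draw from only 7 values {0, 4, 5, 6, 7, 8, 9}, so each is used; only y_2 can be 8, hence y_2 = 8.
The 6 still-open variables draw from only 6 values {0, 4, 5, 6, 7, 9}, so each is used; only y_8 can be 4, hence y_8 = 4.
y_3 and y_4 share exactly the 2 values {6, 7}; by pigeonhole those values go to them, so strike 6, 7 from y_6.
No further eliminations apply; y_1 can still be any of 0, 5, 9.

0, 5, 9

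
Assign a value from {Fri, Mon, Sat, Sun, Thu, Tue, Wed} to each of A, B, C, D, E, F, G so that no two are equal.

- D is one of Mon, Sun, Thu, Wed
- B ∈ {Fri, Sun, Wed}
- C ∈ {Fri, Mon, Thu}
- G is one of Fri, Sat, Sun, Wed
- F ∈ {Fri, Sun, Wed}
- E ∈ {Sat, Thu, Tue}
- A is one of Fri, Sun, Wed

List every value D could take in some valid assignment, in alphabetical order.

Among the 7 variables, Tue fits only E (and all 7 values in {Fri, Mon, Sat, Sun, Thu, Tue, Wed} must be used), so E = Tue.
Among the 6 still-open variables, Sat fits only G (and all 6 values in {Fri, Mon, Sat, Sun, Thu, Wed} must be used), so G = Sat.
The 3 variables A, B, F are confined to {Fri, Sun, Wed}, which locks those values in; drop them from C, D.
No further eliminations apply; D can still be any of Mon, Thu.

Mon, Thu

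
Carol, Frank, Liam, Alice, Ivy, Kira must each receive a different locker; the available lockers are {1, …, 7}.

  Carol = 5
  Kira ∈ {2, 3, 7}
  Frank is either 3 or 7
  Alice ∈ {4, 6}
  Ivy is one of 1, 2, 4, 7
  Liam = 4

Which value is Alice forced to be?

Carol must be 5 (only option left).
Liam must be 4 (only option left). Strike 4 from Alice, Ivy.
So Alice = 6.

6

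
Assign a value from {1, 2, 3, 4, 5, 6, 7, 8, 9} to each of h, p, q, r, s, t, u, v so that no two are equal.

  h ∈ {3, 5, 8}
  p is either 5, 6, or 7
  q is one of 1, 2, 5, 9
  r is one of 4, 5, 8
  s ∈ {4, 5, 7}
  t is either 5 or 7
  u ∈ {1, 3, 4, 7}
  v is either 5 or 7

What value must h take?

3

t and v between them cover only {5, 7} — a naked pair. Remove those values from h, p, q, r, s, u.
p must be 6 (only option left).
s must be 4 (only option left). So r, u can't be 4.
r has just one choice, so r = 8. So h can't be 8.
So h = 3.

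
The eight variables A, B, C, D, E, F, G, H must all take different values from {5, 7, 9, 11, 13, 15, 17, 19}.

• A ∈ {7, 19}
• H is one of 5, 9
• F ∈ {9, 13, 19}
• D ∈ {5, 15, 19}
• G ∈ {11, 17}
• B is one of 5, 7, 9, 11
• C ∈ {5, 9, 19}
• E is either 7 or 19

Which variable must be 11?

The 8 variables together cover exactly {5, 7, 9, 11, 13, 15, 17, 19} — 8 values for 8 variables — and 13 appears only in F's list, so F = 13.
Among the 7 still-open variables, 15 fits only D (and all 7 values in {5, 7, 9, 11, 15, 17, 19} must be used), so D = 15.
Among the 6 still-open variables, 17 fits only G (and all 6 values in {5, 7, 9, 11, 17, 19} must be used), so G = 17.
The 5 still-open variables together cover exactly {5, 7, 9, 11, 19} — 5 values for 5 variables — and 11 appears only in B's list, so B = 11.

B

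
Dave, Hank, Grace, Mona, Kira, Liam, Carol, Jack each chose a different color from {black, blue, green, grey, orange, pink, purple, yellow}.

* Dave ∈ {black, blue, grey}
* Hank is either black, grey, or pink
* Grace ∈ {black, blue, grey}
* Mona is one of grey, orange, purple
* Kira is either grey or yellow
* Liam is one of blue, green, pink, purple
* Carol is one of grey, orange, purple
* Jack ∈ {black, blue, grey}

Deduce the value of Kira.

Among the 8 variables, green fits only Liam (and all 8 values in {black, blue, green, grey, orange, pink, purple, yellow} must be used), so Liam = green.
The 7 still-open variables together cover exactly {black, blue, grey, orange, pink, purple, yellow} — 7 values for 7 variables — and pink appears only in Hank's list, so Hank = pink.
The 6 still-open variables draw from only 6 values {black, blue, grey, orange, purple, yellow}, so each is used; only Kira can be yellow, hence Kira = yellow.

yellow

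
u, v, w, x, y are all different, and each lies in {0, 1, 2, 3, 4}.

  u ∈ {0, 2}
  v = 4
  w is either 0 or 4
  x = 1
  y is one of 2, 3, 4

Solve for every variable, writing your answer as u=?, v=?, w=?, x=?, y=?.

v's domain is down to {4}, so v = 4. Remove 4 from w, y.
w must be 0 (only option left). Eliminate 0 elsewhere: u.
That leaves x = 1.
u must be 2 (only option left). Remove 2 from y.
y has just one choice, so y = 3.

u=2, v=4, w=0, x=1, y=3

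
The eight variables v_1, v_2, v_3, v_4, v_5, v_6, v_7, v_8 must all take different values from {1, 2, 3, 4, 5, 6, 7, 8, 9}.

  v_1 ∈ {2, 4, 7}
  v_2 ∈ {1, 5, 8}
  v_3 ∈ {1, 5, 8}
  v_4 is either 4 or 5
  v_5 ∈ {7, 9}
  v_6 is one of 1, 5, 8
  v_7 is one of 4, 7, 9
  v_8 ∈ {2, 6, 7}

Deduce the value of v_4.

4

Among the 8 variables, 6 fits only v_8 (and all 8 values in {1, 2, 4, 5, 6, 7, 8, 9} must be used), so v_8 = 6.
Among the 7 still-open variables, 2 fits only v_1 (and all 7 values in {1, 2, 4, 5, 7, 8, 9} must be used), so v_1 = 2.
v_2, v_3, v_6 share exactly the 3 values {1, 5, 8}; by pigeonhole those values go to them, so strike 1, 5, 8 from v_4.
So v_4 = 4.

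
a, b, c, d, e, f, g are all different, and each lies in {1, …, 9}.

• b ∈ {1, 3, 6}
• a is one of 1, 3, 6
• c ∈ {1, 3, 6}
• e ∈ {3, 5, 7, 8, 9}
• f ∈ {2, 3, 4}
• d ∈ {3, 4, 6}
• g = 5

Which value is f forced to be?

2

g must be 5 (only option left). Eliminate 5 elsewhere: e.
The 3 variables a, b, c are confined to {1, 3, 6}, which locks those values in; drop them from d, e, f.
d must be 4 (only option left). So f can't be 4.
So f = 2.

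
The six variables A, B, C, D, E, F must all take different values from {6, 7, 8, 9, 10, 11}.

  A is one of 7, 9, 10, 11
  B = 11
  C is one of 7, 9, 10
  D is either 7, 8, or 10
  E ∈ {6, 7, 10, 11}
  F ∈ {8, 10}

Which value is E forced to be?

B has just one choice, so B = 11. Strike 11 from A, E.
The 5 still-open variables draw from only 5 values {6, 7, 8, 9, 10}, so each is used; only E can be 6, hence E = 6.

6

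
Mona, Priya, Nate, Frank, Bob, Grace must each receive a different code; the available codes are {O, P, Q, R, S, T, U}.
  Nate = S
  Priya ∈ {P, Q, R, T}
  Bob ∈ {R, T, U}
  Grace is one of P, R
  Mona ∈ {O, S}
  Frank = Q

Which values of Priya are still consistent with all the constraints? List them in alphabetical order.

P, R, T

Nate's domain is down to {S}, so Nate = S. Remove S from Mona.
That leaves Frank = Q. Strike Q from Priya.
That leaves Mona = O.
No further eliminations apply; Priya can still be any of P, R, T.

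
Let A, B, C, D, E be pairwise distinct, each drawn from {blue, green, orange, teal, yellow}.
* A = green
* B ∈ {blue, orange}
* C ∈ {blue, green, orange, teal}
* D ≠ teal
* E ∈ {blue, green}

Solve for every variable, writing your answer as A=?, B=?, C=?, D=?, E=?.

A=green, B=orange, C=teal, D=yellow, E=blue

A has just one choice, so A = green. Remove green from C, D, E.
E's domain is down to {blue}, so E = blue. Eliminate blue elsewhere: B, C, D.
That leaves B = orange. Remove orange from C, D.
That leaves C = teal.
D's domain is down to {yellow}, so D = yellow.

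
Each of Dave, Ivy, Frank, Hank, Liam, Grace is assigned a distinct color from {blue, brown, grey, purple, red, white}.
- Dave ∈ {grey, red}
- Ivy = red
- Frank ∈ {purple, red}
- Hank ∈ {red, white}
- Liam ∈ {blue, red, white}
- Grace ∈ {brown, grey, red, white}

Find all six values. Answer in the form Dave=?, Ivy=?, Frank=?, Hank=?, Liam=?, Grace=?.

Dave=grey, Ivy=red, Frank=purple, Hank=white, Liam=blue, Grace=brown

Ivy has just one choice, so Ivy = red. Eliminate red elsewhere: Dave, Frank, Hank, Liam, Grace.
Frank has just one choice, so Frank = purple.
That leaves Hank = white. So Liam, Grace can't be white.
Liam has just one choice, so Liam = blue.
Dave's domain is down to {grey}, so Dave = grey. Remove grey from Grace.
Grace's domain is down to {brown}, so Grace = brown.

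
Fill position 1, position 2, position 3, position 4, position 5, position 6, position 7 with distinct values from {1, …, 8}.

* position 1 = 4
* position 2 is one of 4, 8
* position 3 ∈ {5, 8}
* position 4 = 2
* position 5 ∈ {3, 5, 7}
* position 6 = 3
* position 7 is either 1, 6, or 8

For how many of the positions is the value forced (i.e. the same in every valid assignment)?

6

position 1's domain is down to {4}, so position 1 = 4. Strike 4 from position 2.
position 2 has just one choice, so position 2 = 8. Remove 8 from position 3, position 7.
position 3 must be 5 (only option left). Strike 5 from position 5.
That leaves position 4 = 2.
position 6 must be 3 (only option left). So position 5 can't be 3.
position 5 must be 7 (only option left).
Determined: position 1=4, position 2=8, position 3=5, position 4=2, position 5=7, position 6=3. The other positions each still have more than one consistent value. That makes 6.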